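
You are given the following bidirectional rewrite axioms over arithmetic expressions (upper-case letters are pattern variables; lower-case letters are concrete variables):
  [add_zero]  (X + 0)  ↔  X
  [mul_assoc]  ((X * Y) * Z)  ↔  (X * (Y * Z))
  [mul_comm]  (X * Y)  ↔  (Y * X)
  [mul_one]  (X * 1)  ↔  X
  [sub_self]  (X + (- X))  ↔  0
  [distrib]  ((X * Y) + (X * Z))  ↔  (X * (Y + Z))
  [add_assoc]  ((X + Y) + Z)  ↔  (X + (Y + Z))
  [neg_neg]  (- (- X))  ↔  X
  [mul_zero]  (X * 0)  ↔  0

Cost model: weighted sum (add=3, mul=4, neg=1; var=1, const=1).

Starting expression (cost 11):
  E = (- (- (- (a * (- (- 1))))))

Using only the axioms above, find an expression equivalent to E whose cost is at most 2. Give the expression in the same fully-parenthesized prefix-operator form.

(- a)   [cost 2]

1. [neg_neg →] (- (- 1))  →  1;  E = (- (- (- (a * 1))))
2. [mul_one →] (a * 1)  →  a;  E = (- (- (- a)))
3. [neg_neg →] (- (- (- a)))  →  (- a);  cost 2 ≤ 2, done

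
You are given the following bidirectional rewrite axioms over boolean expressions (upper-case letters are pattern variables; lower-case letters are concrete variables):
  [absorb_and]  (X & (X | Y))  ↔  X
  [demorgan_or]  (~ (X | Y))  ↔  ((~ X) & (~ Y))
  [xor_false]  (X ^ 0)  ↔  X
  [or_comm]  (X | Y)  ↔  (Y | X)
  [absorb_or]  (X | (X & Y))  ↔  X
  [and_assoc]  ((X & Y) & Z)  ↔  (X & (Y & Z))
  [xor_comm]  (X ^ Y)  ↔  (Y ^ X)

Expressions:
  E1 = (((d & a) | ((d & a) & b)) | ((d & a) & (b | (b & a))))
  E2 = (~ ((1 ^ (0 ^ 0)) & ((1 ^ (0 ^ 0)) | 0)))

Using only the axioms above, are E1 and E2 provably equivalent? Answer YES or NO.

NO

All listed rules preserve value, hence provable equivalence implies equal values everywhere; look for a separating assignment.
a=1, b=0, d=1 gives E1 ↦ 1, E2 ↦ 0; values differ ⇒ not provably equivalent.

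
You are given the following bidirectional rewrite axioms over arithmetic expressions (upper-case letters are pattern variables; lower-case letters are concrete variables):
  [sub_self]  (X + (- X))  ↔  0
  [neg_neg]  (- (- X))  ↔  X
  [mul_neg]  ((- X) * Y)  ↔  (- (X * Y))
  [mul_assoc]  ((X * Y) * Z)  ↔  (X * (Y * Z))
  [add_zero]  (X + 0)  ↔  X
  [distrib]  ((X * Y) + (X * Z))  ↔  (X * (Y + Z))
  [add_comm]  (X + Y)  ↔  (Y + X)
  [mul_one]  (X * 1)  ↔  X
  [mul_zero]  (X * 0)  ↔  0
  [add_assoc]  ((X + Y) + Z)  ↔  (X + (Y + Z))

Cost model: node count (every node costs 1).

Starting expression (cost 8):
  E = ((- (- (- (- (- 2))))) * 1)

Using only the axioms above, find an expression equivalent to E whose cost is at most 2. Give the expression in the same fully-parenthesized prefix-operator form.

step 1: neg_neg (→) rewrites (- (- (- 2))) into (- 2), now ((- (- (- 2))) * 1)
step 2: neg_neg (→) rewrites (- (- (- 2))) into (- 2), now ((- 2) * 1)
step 3: mul_one (→) rewrites ((- 2) * 1) into (- 2), reaching cost 2 (bound 2)

(- 2)   [cost 2]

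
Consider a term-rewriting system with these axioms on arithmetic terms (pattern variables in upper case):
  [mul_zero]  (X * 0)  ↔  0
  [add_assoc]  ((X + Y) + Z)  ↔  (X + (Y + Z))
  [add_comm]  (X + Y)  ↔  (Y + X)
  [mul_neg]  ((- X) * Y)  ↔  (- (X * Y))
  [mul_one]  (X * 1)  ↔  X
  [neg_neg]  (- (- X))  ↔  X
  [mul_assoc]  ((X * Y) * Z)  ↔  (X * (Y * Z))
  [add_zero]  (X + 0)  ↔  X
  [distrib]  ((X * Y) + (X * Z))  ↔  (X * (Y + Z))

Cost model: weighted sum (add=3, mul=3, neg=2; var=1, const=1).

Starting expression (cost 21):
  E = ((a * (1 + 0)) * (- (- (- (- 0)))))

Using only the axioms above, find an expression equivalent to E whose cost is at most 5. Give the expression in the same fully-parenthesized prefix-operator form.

(a * 0)   [cost 5]

step 1: neg_neg (→) rewrites (- (- (- (- 0)))) into (- (- 0)), now ((a * (1 + 0)) * (- (- 0)))
step 2: add_zero (→) rewrites (1 + 0) into 1, now ((a * 1) * (- (- 0)))
step 3: neg_neg (→) rewrites (- (- 0)) into 0, now ((a * 1) * 0)
step 4: mul_one (→) rewrites (a * 1) into a, reaching cost 5 (bound 5)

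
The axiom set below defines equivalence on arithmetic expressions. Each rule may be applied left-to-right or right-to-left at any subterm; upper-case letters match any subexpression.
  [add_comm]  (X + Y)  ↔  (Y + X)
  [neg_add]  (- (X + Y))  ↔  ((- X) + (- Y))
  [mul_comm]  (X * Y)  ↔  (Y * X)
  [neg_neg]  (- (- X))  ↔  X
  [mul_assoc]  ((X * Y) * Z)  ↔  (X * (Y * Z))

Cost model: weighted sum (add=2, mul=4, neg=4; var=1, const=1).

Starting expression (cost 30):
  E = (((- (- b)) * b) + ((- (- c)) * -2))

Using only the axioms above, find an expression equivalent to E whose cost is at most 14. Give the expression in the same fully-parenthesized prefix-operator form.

1. [mul_comm →] ((- (- c)) * -2)  →  (-2 * (- (- c)));  E = (((- (- b)) * b) + (-2 * (- (- c))))
2. [neg_neg →] (- (- b))  →  b;  E = ((b * b) + (-2 * (- (- c))))
3. [neg_neg →] (- (- c))  →  c;  cost 14 ≤ 14, done

((b * b) + (-2 * c))   [cost 14]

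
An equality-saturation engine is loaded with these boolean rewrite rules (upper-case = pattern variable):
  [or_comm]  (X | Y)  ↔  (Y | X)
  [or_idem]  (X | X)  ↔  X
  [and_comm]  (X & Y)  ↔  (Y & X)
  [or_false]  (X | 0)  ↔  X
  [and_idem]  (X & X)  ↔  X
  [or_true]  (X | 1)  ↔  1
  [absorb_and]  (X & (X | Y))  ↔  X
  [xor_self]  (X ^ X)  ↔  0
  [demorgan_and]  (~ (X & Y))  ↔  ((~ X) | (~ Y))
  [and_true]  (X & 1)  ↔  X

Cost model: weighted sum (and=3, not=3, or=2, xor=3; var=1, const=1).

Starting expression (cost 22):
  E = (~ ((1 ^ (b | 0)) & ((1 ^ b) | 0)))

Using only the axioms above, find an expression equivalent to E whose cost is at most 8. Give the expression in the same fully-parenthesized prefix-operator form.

step 1: or_false (→) rewrites ((1 ^ b) | 0) into (1 ^ b), now (~ ((1 ^ (b | 0)) & (1 ^ b)))
step 2: or_false (→) rewrites (b | 0) into b, now (~ ((1 ^ b) & (1 ^ b)))
step 3: and_idem (→) rewrites ((1 ^ b) & (1 ^ b)) into (1 ^ b), reaching cost 8 (bound 8)

(~ (1 ^ b))   [cost 8]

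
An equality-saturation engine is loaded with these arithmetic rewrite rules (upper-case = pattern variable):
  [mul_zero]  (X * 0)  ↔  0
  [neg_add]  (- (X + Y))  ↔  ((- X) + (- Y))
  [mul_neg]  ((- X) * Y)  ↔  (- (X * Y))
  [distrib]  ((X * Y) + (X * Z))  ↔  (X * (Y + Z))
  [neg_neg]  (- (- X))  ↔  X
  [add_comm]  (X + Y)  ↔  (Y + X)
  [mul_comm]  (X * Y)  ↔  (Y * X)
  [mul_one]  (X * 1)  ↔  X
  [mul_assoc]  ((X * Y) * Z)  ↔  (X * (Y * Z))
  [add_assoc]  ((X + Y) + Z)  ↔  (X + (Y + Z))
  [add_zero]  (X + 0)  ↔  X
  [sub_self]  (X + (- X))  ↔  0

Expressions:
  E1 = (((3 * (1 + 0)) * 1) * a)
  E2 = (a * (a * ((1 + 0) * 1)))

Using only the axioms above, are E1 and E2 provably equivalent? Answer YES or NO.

NO

Every axiom is a valid identity, so a rewrite proof would force E1 and E2 to agree under every assignment.
At a=1: E1 = 3 but E2 = 1; they differ, so no derivation exists.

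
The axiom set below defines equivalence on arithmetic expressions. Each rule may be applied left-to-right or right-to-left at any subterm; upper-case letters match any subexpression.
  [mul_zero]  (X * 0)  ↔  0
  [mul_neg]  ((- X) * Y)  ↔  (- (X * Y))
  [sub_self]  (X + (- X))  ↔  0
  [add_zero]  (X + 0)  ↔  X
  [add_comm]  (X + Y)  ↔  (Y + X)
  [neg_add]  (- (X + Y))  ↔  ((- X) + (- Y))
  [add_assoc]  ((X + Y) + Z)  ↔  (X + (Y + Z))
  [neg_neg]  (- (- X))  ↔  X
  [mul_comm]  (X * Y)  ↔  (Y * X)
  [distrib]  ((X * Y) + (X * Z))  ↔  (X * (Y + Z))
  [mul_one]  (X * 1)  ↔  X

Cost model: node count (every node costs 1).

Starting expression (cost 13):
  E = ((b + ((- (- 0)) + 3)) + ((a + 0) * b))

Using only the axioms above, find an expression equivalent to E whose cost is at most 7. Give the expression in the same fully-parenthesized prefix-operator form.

((a * b) + (b + 3))   [cost 7]

step 1: neg_neg (→) rewrites (- (- 0)) into 0, now ((b + (0 + 3)) + ((a + 0) * b))
step 2: add_comm (→) rewrites (b + (0 + 3)) into ((0 + 3) + b), now (((0 + 3) + b) + ((a + 0) * b))
step 3: add_comm (→) rewrites (((0 + 3) + b) + ((a + 0) * b)) into (((a + 0) * b) + ((0 + 3) + b))
step 4: add_zero (→) rewrites (a + 0) into a, now ((a * b) + ((0 + 3) + b))
step 5: add_comm (→) rewrites (0 + 3) into (3 + 0), now ((a * b) + ((3 + 0) + b))
step 6: add_comm (→) rewrites ((3 + 0) + b) into (b + (3 + 0)), now ((a * b) + (b + (3 + 0)))
step 7: add_zero (→) rewrites (3 + 0) into 3, reaching cost 7 (bound 7)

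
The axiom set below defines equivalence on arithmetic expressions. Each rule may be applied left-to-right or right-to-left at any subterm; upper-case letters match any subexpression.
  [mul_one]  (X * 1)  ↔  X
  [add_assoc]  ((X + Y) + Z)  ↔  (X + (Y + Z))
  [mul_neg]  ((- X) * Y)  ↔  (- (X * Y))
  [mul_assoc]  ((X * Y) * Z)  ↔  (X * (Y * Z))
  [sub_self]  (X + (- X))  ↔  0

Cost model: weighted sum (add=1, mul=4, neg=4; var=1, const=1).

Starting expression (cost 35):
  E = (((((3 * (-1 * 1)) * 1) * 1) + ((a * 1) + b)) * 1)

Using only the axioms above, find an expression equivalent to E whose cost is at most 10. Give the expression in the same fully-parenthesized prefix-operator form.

1. [mul_one →] (-1 * 1)  →  -1;  E = (((((3 * -1) * 1) * 1) + ((a * 1) + b)) * 1)
2. [mul_assoc →] (((3 * -1) * 1) * 1)  →  ((3 * -1) * (1 * 1));  E = ((((3 * -1) * (1 * 1)) + ((a * 1) + b)) * 1)
3. [mul_one →] (a * 1)  →  a;  E = ((((3 * -1) * (1 * 1)) + (a + b)) * 1)
4. [mul_one →] ((((3 * -1) * (1 * 1)) + (a + b)) * 1)  →  (((3 * -1) * (1 * 1)) + (a + b))
5. [mul_one →] (1 * 1)  →  1;  E = (((3 * -1) * 1) + (a + b))
6. [mul_one →] ((3 * -1) * 1)  →  (3 * -1);  cost 10 ≤ 10, done

((3 * -1) + (a + b))   [cost 10]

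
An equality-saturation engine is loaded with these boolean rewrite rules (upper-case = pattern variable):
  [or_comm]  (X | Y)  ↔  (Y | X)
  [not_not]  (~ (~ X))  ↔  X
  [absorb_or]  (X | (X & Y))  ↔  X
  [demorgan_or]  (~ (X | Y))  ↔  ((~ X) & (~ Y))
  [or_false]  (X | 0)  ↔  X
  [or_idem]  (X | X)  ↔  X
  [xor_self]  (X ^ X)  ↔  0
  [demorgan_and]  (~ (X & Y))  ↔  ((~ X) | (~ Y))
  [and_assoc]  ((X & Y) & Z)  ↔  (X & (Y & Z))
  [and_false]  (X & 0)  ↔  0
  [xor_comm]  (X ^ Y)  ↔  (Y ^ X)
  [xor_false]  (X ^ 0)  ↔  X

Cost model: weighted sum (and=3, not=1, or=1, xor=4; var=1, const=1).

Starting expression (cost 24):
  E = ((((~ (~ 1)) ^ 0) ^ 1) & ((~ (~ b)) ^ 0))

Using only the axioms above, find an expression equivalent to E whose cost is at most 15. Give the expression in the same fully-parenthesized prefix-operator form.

1. [xor_false →] ((~ (~ 1)) ^ 0)  →  (~ (~ 1));  E = (((~ (~ 1)) ^ 1) & ((~ (~ b)) ^ 0))
2. [not_not →] (~ (~ b))  →  b;  E = (((~ (~ 1)) ^ 1) & (b ^ 0))
3. [not_not →] (~ (~ 1))  →  1;  cost 15 ≤ 15, done

((1 ^ 1) & (b ^ 0))   [cost 15]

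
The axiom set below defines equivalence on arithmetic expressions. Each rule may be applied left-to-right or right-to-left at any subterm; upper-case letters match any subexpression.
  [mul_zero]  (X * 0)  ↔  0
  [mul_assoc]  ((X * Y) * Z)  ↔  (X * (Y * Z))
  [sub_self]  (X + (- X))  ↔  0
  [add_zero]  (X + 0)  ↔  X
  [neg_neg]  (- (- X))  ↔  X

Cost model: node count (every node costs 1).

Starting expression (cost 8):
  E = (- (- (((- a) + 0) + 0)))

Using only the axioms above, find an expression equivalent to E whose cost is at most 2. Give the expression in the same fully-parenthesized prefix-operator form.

step 1: add_zero (→) rewrites ((- a) + 0) into (- a), now (- (- ((- a) + 0)))
step 2: neg_neg (→) rewrites (- (- ((- a) + 0))) into ((- a) + 0)
step 3: add_zero (→) rewrites ((- a) + 0) into (- a), reaching cost 2 (bound 2)

(- a)   [cost 2]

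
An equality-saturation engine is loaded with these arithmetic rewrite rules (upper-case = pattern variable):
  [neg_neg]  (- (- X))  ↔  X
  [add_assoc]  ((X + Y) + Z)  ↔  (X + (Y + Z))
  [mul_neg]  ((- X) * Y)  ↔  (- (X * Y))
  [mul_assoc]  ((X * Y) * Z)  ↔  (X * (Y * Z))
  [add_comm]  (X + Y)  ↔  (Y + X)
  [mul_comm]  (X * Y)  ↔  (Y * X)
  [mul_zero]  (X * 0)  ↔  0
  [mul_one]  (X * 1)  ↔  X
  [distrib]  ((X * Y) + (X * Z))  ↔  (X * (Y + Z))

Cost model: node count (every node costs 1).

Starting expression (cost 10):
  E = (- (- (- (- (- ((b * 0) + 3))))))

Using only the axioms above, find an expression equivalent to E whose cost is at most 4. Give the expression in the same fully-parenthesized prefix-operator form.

(- (0 + 3))   [cost 4]

(1) (- (- (- ((b * 0) + 3))))  =[neg_neg →]=  (- ((b * 0) + 3))    ⊢ (- (- (- ((b * 0) + 3))))
(2) (- (- (- ((b * 0) + 3))))  =[neg_neg →]=  (- ((b * 0) + 3))
(3) (b * 0)  =[mul_zero →]=  0    ⊢ cost 4, within 4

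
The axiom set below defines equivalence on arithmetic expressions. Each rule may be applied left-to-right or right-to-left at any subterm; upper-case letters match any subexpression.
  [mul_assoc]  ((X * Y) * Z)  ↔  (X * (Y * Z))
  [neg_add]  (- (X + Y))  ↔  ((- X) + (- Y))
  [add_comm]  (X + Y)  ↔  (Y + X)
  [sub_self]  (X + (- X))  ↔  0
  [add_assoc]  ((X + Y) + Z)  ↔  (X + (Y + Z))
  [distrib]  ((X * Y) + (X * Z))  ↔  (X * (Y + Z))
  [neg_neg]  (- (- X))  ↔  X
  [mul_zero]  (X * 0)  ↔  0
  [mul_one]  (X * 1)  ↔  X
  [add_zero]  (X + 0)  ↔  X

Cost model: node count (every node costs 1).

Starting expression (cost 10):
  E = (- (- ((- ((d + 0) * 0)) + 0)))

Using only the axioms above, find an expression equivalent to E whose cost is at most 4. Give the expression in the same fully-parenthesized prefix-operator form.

1. [add_zero →] (d + 0)  →  d;  E = (- (- ((- (d * 0)) + 0)))
2. [add_zero →] ((- (d * 0)) + 0)  →  (- (d * 0));  E = (- (- (- (d * 0))))
3. [neg_neg →] (- (- (d * 0)))  →  (d * 0);  cost 4 ≤ 4, done

(- (d * 0))   [cost 4]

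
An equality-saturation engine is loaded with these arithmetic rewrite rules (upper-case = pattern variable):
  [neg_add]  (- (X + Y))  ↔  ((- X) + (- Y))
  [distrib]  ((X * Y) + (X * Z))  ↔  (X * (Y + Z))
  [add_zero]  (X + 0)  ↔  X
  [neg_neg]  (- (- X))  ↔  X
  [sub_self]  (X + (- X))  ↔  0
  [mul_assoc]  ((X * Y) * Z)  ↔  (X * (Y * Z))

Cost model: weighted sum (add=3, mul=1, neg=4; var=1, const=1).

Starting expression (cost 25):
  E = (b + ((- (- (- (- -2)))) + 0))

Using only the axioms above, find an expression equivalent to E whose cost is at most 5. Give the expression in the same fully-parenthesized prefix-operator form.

(b + -2)   [cost 5]

1. [neg_neg →] (- (- (- (- -2))))  →  (- (- -2));  E = (b + ((- (- -2)) + 0))
2. [neg_neg →] (- (- -2))  →  -2;  E = (b + (-2 + 0))
3. [add_zero →] (-2 + 0)  →  -2;  cost 5 ≤ 5, done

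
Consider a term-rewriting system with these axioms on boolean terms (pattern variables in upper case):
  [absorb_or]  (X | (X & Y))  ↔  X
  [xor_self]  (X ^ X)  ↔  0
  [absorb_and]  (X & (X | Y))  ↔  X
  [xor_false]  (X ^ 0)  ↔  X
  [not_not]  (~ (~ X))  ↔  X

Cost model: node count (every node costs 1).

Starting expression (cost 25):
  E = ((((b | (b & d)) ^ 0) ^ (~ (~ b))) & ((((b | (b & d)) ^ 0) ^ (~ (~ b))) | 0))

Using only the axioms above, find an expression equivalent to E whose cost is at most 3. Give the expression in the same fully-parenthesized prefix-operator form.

(b ^ b)   [cost 3]

1. [absorb_and →] ((((b | (b & d)) ^ 0) ^ (~ (~ b))) & ((((b | (b & d)) ^ 0) ^ (~ (~ b))) | 0))  →  (((b | (b & d)) ^ 0) ^ (~ (~ b)))
2. [absorb_or →] (b | (b & d))  →  b;  E = ((b ^ 0) ^ (~ (~ b)))
3. [not_not →] (~ (~ b))  →  b;  E = ((b ^ 0) ^ b)
4. [xor_false →] (b ^ 0)  →  b;  cost 3 ≤ 3, done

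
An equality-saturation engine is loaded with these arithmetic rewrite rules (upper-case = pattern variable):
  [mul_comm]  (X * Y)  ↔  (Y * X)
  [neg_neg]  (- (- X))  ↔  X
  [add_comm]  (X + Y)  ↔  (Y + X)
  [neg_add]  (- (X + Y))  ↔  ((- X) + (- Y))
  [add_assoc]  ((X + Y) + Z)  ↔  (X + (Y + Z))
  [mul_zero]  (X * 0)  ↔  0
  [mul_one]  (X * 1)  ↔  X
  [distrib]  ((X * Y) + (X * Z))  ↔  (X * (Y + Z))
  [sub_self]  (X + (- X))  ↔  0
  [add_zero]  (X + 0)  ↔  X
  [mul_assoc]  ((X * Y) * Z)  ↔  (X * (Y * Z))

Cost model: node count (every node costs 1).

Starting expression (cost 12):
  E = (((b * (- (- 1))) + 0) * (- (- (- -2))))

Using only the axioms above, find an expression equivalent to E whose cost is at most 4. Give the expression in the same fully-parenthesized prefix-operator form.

(b * (- -2))   [cost 4]

(1) (- (- 1))  =[neg_neg →]=  1    ⊢ (((b * 1) + 0) * (- (- (- -2))))
(2) (- (- -2))  =[neg_neg →]=  -2    ⊢ (((b * 1) + 0) * (- -2))
(3) ((b * 1) + 0)  =[add_zero →]=  (b * 1)    ⊢ ((b * 1) * (- -2))
(4) (b * 1)  =[mul_one →]=  b    ⊢ cost 4, within 4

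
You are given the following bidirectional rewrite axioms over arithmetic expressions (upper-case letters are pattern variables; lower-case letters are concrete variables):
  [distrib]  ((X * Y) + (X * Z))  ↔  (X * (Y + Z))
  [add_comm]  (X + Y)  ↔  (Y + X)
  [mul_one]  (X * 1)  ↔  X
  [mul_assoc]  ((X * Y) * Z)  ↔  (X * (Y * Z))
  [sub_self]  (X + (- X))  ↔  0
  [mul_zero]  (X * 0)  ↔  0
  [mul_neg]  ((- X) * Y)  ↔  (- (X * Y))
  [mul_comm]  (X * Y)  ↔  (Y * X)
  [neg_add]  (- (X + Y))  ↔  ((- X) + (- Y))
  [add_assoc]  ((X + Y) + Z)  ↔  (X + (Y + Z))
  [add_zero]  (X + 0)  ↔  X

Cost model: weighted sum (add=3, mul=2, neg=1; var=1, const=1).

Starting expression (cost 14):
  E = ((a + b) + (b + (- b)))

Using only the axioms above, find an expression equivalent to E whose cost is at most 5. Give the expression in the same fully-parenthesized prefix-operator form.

(a + b)   [cost 5]

step 1: add_assoc (→) rewrites ((a + b) + (b + (- b))) into (a + (b + (b + (- b))))
step 2: sub_self (→) rewrites (b + (- b)) into 0, now (a + (b + 0))
step 3: add_zero (→) rewrites (b + 0) into b, reaching cost 5 (bound 5)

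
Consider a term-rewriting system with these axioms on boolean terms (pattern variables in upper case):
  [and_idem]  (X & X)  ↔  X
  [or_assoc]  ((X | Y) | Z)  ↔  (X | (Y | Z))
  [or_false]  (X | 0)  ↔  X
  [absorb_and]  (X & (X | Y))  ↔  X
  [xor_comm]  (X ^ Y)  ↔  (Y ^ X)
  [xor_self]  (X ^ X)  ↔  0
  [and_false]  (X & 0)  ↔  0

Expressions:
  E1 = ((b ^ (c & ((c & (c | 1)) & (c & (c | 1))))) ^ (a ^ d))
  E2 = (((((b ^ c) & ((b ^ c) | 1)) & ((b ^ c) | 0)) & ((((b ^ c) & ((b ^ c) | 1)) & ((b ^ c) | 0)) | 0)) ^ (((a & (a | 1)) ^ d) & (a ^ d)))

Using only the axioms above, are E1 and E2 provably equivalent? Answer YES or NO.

step 1: and_idem (→) rewrites ((c & (c | 1)) & (c & (c | 1))) into (c & (c | 1)), now ((b ^ (c & (c & (c | 1)))) ^ (a ^ d))
step 2: absorb_and (→) rewrites (c & (c | 1)) into c, now ((b ^ (c & c)) ^ (a ^ d))
step 3: and_idem (→) rewrites (c & c) into c, now ((b ^ c) ^ (a ^ d))
step 4: and_idem (←) rewrites (a ^ d) into ((a ^ d) & (a ^ d)), now ((b ^ c) ^ ((a ^ d) & (a ^ d)))
step 5: and_idem (←) rewrites (b ^ c) into ((b ^ c) & (b ^ c)), now (((b ^ c) & (b ^ c)) ^ ((a ^ d) & (a ^ d)))
step 6: absorb_and (←) rewrites a into (a & (a | 1)), now (((b ^ c) & (b ^ c)) ^ (((a & (a | 1)) ^ d) & (a ^ d)))
step 7: or_false (←) rewrites (b ^ c) into ((b ^ c) | 0), now (((b ^ c) & ((b ^ c) | 0)) ^ (((a & (a | 1)) ^ d) & (a ^ d)))
step 8: absorb_and (←) rewrites (b ^ c) into ((b ^ c) & ((b ^ c) | 1)), now ((((b ^ c) & ((b ^ c) | 1)) & ((b ^ c) | 0)) ^ (((a & (a | 1)) ^ d) & (a ^ d)))
step 9: absorb_and (←) rewrites (((b ^ c) & ((b ^ c) | 1)) & ((b ^ c) | 0)) into ((((b ^ c) & ((b ^ c) | 1)) & ((b ^ c) | 0)) & ((((b ^ c) & ((b ^ c) | 1)) & ((b ^ c) | 0)) | 0)), which is E2

YES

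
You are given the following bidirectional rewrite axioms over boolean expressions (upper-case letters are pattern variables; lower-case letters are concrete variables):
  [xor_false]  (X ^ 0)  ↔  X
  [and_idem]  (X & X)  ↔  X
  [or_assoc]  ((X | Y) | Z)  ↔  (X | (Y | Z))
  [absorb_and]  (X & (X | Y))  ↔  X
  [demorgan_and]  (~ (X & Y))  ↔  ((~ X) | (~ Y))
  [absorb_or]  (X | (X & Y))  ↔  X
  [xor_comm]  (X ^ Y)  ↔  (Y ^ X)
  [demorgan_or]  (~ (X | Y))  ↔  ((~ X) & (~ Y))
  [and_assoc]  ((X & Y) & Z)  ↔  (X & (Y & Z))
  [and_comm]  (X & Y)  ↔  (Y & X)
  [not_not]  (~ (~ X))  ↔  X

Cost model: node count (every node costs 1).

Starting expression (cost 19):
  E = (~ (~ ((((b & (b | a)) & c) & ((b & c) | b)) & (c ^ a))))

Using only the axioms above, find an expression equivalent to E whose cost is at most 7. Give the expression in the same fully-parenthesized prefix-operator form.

1. [absorb_and →] (b & (b | a))  →  b;  E = (~ (~ (((b & c) & ((b & c) | b)) & (c ^ a))))
2. [absorb_and →] ((b & c) & ((b & c) | b))  →  (b & c);  E = (~ (~ ((b & c) & (c ^ a))))
3. [not_not →] (~ (~ ((b & c) & (c ^ a))))  →  ((b & c) & (c ^ a));  cost 7 ≤ 7, done

((b & c) & (c ^ a))   [cost 7]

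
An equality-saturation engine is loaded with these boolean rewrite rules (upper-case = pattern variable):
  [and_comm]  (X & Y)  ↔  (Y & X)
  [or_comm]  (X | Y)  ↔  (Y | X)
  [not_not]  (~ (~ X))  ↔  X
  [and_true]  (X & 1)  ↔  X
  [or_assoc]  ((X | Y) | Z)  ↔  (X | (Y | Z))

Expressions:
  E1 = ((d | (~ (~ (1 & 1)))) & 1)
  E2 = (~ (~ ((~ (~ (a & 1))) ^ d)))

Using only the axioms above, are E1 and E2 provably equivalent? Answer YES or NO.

NO

Every axiom is a valid identity, so a rewrite proof would force E1 and E2 to agree under every assignment.
At a=0, d=0: E1 = 1 but E2 = 0; they differ, so no derivation exists.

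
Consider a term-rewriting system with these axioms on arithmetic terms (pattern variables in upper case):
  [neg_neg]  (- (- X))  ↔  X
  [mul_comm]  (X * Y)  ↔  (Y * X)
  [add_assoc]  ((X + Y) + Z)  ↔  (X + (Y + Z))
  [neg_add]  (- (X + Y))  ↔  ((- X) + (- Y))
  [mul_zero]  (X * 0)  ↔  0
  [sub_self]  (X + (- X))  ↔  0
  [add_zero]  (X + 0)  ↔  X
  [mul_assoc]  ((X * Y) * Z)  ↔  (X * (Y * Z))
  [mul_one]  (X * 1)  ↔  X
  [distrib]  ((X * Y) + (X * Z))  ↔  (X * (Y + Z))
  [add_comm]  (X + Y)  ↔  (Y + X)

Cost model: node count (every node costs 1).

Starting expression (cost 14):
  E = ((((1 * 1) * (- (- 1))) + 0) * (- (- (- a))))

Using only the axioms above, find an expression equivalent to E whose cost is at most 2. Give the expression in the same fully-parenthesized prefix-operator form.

(- a)   [cost 2]

1. [neg_neg →] (- (- 1))  →  1;  E = ((((1 * 1) * 1) + 0) * (- (- (- a))))
2. [neg_neg →] (- (- a))  →  a;  E = ((((1 * 1) * 1) + 0) * (- a))
3. [mul_one →] (1 * 1)  →  1;  E = (((1 * 1) + 0) * (- a))
4. [add_zero →] ((1 * 1) + 0)  →  (1 * 1);  E = ((1 * 1) * (- a))
5. [mul_comm →] ((1 * 1) * (- a))  →  ((- a) * (1 * 1))
6. [mul_one →] (1 * 1)  →  1;  E = ((- a) * 1)
7. [mul_one →] ((- a) * 1)  →  (- a);  cost 2 ≤ 2, done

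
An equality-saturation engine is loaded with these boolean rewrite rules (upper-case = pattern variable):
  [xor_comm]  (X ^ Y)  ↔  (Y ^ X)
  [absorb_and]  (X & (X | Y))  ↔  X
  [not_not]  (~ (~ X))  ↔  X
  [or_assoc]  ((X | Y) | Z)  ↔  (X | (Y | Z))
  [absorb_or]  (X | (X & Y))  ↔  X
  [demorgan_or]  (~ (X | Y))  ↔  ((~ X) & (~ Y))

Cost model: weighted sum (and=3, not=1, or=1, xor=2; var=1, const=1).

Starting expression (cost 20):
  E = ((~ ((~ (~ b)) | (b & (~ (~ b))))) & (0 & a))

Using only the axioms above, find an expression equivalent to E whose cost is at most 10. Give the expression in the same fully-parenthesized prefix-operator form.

step 1: not_not (→) rewrites (~ (~ b)) into b, now ((~ ((~ (~ b)) | (b & b))) & (0 & a))
step 2: not_not (→) rewrites (~ (~ b)) into b, now ((~ (b | (b & b))) & (0 & a))
step 3: absorb_or (→) rewrites (b | (b & b)) into b, reaching cost 10 (bound 10)

((~ b) & (0 & a))   [cost 10]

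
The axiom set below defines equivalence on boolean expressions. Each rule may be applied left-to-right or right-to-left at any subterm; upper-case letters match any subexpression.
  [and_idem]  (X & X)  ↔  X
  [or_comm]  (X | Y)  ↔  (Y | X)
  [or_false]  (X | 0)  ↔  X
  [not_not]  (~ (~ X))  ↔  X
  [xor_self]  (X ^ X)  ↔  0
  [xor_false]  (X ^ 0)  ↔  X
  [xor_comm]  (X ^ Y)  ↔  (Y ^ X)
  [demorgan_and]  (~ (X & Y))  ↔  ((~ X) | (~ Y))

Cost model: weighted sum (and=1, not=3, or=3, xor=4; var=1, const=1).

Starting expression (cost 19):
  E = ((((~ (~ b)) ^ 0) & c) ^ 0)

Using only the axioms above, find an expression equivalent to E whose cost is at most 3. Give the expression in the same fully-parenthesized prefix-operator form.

(b & c)   [cost 3]

1. [xor_false →] ((((~ (~ b)) ^ 0) & c) ^ 0)  →  (((~ (~ b)) ^ 0) & c)
2. [not_not →] (~ (~ b))  →  b;  E = ((b ^ 0) & c)
3. [xor_false →] (b ^ 0)  →  b;  cost 3 ≤ 3, done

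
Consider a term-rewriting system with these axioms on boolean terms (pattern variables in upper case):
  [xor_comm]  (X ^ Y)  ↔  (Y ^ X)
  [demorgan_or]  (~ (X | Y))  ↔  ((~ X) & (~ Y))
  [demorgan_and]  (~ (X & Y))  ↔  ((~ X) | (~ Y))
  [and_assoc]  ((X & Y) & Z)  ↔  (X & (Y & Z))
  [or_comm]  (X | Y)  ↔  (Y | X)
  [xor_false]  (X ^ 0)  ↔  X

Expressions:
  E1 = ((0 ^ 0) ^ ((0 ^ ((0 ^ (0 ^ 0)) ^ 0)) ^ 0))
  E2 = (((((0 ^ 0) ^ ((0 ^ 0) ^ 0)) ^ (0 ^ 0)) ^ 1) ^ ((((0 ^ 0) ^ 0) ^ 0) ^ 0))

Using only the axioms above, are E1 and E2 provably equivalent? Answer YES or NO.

All listed rules preserve value, hence provable equivalence implies equal values everywhere; look for a separating assignment.
the empty assignment (no variables occur) gives E1 ↦ 0, E2 ↦ 1; values differ ⇒ not provably equivalent.

NO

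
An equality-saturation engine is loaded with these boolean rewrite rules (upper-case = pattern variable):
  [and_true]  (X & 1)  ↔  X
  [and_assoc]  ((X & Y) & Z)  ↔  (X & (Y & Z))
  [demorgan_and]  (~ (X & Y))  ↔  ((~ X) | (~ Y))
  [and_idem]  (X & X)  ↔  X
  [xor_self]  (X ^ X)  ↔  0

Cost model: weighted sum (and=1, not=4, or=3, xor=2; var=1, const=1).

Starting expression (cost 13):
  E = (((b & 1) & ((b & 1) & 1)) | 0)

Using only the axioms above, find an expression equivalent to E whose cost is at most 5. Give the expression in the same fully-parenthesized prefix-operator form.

(b | 0)   [cost 5]

step 1: and_true (→) rewrites ((b & 1) & 1) into (b & 1), now (((b & 1) & (b & 1)) | 0)
step 2: and_idem (→) rewrites ((b & 1) & (b & 1)) into (b & 1), now ((b & 1) | 0)
step 3: and_true (→) rewrites (b & 1) into b, reaching cost 5 (bound 5)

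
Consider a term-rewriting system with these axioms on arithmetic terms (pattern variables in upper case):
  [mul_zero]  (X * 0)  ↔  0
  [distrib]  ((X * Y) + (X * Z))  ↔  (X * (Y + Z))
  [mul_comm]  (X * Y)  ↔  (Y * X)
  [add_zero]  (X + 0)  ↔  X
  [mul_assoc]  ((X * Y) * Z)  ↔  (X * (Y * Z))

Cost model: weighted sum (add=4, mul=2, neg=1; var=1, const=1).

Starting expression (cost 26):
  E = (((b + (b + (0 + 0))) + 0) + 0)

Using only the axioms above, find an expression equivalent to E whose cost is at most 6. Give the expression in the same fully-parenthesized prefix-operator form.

step 1: add_zero (→) rewrites (((b + (b + (0 + 0))) + 0) + 0) into ((b + (b + (0 + 0))) + 0)
step 2: add_zero (→) rewrites (0 + 0) into 0, now ((b + (b + 0)) + 0)
step 3: add_zero (→) rewrites ((b + (b + 0)) + 0) into (b + (b + 0))
step 4: add_zero (→) rewrites (b + 0) into b, reaching cost 6 (bound 6)

(b + b)   [cost 6]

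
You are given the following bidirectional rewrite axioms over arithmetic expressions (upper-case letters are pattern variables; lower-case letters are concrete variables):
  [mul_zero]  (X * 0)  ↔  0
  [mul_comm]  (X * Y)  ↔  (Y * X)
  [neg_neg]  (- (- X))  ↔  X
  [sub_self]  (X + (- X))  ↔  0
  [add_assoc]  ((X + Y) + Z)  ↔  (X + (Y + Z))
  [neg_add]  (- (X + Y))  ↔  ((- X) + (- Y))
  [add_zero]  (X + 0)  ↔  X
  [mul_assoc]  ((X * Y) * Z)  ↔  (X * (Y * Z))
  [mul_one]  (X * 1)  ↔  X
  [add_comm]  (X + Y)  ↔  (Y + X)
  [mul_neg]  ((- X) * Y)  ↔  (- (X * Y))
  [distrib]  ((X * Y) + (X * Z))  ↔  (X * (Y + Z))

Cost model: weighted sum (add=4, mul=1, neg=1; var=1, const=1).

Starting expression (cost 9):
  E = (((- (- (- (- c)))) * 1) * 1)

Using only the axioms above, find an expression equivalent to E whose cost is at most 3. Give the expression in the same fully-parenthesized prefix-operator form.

(1) (- (- c))  =[neg_neg →]=  c    ⊢ (((- (- c)) * 1) * 1)
(2) ((- (- c)) * 1)  =[mul_one →]=  (- (- c))    ⊢ ((- (- c)) * 1)
(3) ((- (- c)) * 1)  =[mul_one →]=  (- (- c))    ⊢ cost 3, within 3

(- (- c))   [cost 3]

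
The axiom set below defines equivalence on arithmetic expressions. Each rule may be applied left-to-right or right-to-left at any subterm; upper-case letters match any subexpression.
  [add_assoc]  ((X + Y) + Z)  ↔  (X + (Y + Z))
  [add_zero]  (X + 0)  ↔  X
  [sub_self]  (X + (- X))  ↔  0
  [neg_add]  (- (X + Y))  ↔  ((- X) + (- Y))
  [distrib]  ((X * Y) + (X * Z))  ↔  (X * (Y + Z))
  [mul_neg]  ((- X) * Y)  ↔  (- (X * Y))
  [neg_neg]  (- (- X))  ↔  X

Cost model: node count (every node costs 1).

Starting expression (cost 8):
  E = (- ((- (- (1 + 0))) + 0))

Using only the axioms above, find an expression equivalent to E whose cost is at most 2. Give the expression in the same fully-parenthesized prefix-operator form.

(- 1)   [cost 2]

(1) (1 + 0)  =[add_zero →]=  1    ⊢ (- ((- (- 1)) + 0))
(2) ((- (- 1)) + 0)  =[add_zero →]=  (- (- 1))    ⊢ (- (- (- 1)))
(3) (- (- (- 1)))  =[neg_neg →]=  (- 1)    ⊢ cost 2, within 2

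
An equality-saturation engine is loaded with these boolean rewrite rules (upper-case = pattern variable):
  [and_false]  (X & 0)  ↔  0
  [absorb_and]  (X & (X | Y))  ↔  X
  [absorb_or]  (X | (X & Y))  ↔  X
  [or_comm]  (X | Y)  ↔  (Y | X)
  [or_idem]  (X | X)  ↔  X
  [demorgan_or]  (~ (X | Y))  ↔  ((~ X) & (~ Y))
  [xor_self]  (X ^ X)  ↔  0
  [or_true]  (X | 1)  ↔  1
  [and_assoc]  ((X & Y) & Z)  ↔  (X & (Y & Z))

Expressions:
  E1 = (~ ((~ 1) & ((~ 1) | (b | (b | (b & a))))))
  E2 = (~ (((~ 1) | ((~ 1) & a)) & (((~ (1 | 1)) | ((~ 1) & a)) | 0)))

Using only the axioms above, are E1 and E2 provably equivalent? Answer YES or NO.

YES

step 1: absorb_or (→) rewrites (b | (b & a)) into b, now (~ ((~ 1) & ((~ 1) | (b | b))))
step 2: or_idem (→) rewrites (b | b) into b, now (~ ((~ 1) & ((~ 1) | b)))
step 3: absorb_and (→) rewrites ((~ 1) & ((~ 1) | b)) into (~ 1), now (~ (~ 1))
step 4: absorb_or (←) rewrites (~ 1) into ((~ 1) | ((~ 1) & a)), now (~ ((~ 1) | ((~ 1) & a)))
step 5: absorb_and (←) rewrites ((~ 1) | ((~ 1) & a)) into (((~ 1) | ((~ 1) & a)) & (((~ 1) | ((~ 1) & a)) | 0)), now (~ (((~ 1) | ((~ 1) & a)) & (((~ 1) | ((~ 1) & a)) | 0)))
step 6: or_idem (←) rewrites 1 into (1 | 1), which is E2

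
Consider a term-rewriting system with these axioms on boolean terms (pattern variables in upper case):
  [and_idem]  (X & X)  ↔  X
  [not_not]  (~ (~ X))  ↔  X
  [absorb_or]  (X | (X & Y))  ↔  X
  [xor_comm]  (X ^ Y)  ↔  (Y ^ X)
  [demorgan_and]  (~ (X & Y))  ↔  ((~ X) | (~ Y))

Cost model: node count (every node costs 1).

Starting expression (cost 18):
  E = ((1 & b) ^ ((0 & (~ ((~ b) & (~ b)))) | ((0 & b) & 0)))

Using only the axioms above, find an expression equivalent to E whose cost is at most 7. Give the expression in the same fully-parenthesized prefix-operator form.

((1 & b) ^ (0 & b))   [cost 7]

step 1: and_idem (→) rewrites ((~ b) & (~ b)) into (~ b), now ((1 & b) ^ ((0 & (~ (~ b))) | ((0 & b) & 0)))
step 2: not_not (→) rewrites (~ (~ b)) into b, now ((1 & b) ^ ((0 & b) | ((0 & b) & 0)))
step 3: absorb_or (→) rewrites ((0 & b) | ((0 & b) & 0)) into (0 & b), reaching cost 7 (bound 7)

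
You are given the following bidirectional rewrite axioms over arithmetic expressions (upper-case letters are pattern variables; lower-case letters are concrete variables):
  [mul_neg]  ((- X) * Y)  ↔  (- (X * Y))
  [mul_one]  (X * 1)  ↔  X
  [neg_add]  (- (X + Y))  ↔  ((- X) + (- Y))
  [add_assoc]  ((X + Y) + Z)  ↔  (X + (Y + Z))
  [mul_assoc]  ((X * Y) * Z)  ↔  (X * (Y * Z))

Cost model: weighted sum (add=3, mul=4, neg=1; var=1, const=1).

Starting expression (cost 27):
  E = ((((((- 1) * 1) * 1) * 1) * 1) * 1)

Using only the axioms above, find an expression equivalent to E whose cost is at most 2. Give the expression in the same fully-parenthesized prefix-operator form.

step 1: mul_one (→) rewrites ((- 1) * 1) into (- 1), now (((((- 1) * 1) * 1) * 1) * 1)
step 2: mul_one (→) rewrites ((((- 1) * 1) * 1) * 1) into (((- 1) * 1) * 1), now ((((- 1) * 1) * 1) * 1)
step 3: mul_one (→) rewrites ((((- 1) * 1) * 1) * 1) into (((- 1) * 1) * 1)
step 4: mul_neg (→) rewrites ((- 1) * 1) into (- (1 * 1)), now ((- (1 * 1)) * 1)
step 5: mul_one (→) rewrites ((- (1 * 1)) * 1) into (- (1 * 1))
step 6: mul_one (→) rewrites (1 * 1) into 1, reaching cost 2 (bound 2)

(- 1)   [cost 2]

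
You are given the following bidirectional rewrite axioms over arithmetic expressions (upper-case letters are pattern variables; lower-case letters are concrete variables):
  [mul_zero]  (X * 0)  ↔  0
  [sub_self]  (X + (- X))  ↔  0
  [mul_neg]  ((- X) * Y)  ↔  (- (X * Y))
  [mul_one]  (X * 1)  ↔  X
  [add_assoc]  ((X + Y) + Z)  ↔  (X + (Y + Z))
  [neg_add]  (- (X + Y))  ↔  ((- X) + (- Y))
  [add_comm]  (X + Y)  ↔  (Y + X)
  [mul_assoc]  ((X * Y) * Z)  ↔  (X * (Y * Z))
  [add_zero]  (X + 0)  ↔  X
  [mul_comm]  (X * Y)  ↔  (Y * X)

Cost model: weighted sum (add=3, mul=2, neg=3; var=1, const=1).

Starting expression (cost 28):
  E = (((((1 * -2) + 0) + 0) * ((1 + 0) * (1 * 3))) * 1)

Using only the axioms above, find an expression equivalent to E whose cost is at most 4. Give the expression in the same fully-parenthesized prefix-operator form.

(-2 * 3)   [cost 4]

1. [add_zero →] (((1 * -2) + 0) + 0)  →  ((1 * -2) + 0);  E = ((((1 * -2) + 0) * ((1 + 0) * (1 * 3))) * 1)
2. [mul_one →] ((((1 * -2) + 0) * ((1 + 0) * (1 * 3))) * 1)  →  (((1 * -2) + 0) * ((1 + 0) * (1 * 3)))
3. [mul_comm →] ((1 + 0) * (1 * 3))  →  ((1 * 3) * (1 + 0));  E = (((1 * -2) + 0) * ((1 * 3) * (1 + 0)))
4. [mul_comm →] (1 * -2)  →  (-2 * 1);  E = (((-2 * 1) + 0) * ((1 * 3) * (1 + 0)))
5. [add_zero →] (1 + 0)  →  1;  E = (((-2 * 1) + 0) * ((1 * 3) * 1))
6. [mul_one →] (-2 * 1)  →  -2;  E = ((-2 + 0) * ((1 * 3) * 1))
7. [mul_comm →] (1 * 3)  →  (3 * 1);  E = ((-2 + 0) * ((3 * 1) * 1))
8. [add_zero →] (-2 + 0)  →  -2;  E = (-2 * ((3 * 1) * 1))
9. [mul_one →] ((3 * 1) * 1)  →  (3 * 1);  E = (-2 * (3 * 1))
10. [mul_one →] (3 * 1)  →  3;  cost 4 ≤ 4, done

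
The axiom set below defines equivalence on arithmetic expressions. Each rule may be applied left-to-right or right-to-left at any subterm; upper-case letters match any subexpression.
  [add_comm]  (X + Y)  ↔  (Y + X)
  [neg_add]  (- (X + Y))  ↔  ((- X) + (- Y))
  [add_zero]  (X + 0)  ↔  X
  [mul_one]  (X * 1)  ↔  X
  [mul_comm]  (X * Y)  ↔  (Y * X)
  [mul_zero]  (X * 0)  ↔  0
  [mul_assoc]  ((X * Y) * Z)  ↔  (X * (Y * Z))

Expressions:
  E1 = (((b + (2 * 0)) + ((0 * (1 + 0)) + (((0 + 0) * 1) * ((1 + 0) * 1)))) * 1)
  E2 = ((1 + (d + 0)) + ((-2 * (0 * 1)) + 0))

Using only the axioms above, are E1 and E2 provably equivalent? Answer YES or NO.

The axioms are sound identities: if E1 ↔* E2 then E1 and E2 evaluate identically under any assignment.
Under b=0, d=0: E1 evaluates to 0, E2 to 1. Distinct ⇒ no rewrite sequence connects them.

NO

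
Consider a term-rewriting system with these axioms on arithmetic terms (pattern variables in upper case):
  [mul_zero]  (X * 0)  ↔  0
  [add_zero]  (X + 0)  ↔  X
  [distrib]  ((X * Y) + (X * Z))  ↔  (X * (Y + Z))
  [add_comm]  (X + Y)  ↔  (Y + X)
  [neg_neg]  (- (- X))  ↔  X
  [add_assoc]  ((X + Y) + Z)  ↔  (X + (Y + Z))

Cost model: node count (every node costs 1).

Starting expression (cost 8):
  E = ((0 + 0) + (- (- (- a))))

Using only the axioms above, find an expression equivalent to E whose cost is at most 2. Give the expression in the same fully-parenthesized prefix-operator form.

(- a)   [cost 2]

step 1: neg_neg (→) rewrites (- (- a)) into a, now ((0 + 0) + (- a))
step 2: add_zero (→) rewrites (0 + 0) into 0, now (0 + (- a))
step 3: add_comm (→) rewrites (0 + (- a)) into ((- a) + 0)
step 4: add_zero (→) rewrites ((- a) + 0) into (- a), reaching cost 2 (bound 2)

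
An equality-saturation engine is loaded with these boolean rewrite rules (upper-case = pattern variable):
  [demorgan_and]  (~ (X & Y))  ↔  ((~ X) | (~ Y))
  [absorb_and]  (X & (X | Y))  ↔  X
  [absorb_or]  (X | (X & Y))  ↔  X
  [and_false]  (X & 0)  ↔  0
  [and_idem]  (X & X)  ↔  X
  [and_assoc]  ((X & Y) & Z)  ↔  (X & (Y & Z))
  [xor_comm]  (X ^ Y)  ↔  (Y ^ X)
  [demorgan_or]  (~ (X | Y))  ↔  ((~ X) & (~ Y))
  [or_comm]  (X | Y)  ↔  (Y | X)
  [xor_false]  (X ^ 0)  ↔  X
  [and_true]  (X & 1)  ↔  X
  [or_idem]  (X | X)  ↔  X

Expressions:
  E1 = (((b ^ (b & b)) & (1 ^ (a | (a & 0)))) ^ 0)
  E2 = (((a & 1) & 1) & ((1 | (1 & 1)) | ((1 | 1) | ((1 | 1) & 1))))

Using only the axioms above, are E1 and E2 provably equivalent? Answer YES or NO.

NO

Every axiom is a valid identity, so a rewrite proof would force E1 and E2 to agree under every assignment.
At a=1, b=0: E1 = 0 but E2 = 1; they differ, so no derivation exists.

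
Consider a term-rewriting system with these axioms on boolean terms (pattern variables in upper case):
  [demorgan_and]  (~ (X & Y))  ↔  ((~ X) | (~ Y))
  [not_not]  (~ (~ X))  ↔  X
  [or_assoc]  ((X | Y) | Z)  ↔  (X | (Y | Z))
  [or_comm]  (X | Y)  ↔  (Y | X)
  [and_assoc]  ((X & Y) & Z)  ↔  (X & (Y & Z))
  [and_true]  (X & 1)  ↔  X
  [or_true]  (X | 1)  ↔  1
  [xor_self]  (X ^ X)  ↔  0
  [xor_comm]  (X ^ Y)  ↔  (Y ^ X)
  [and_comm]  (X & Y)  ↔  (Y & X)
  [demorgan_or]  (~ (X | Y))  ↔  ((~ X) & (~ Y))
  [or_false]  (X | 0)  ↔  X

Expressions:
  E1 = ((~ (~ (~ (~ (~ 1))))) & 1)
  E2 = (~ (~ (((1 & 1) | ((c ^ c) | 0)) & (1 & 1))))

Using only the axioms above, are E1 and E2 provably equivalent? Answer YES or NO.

NO

Every axiom is a valid identity, so a rewrite proof would force E1 and E2 to agree under every assignment.
At c=0: E1 = 0 but E2 = 1; they differ, so no derivation exists.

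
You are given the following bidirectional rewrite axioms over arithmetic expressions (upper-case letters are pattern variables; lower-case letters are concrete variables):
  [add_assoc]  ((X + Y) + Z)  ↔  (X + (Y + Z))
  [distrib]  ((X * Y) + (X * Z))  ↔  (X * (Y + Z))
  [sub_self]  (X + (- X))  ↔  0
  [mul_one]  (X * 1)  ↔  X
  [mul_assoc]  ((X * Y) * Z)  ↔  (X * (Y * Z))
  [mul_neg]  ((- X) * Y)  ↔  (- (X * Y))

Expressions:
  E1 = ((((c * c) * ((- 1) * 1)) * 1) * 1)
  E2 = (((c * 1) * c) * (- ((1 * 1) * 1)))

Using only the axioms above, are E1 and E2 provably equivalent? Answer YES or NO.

1. [mul_one →] ((- 1) * 1)  →  (- 1);  E1 = ((((c * c) * (- 1)) * 1) * 1)
2. [mul_one →] ((((c * c) * (- 1)) * 1) * 1)  →  (((c * c) * (- 1)) * 1)
3. [mul_one →] (((c * c) * (- 1)) * 1)  →  ((c * c) * (- 1))
4. [mul_one ←] 1  →  (1 * 1);  E1 = ((c * c) * (- (1 * 1)))
5. [mul_one ←] 1  →  (1 * 1);  E1 = ((c * c) * (- ((1 * 1) * 1)))
6. [mul_one ←] c  →  (c * 1);  this is E2

YES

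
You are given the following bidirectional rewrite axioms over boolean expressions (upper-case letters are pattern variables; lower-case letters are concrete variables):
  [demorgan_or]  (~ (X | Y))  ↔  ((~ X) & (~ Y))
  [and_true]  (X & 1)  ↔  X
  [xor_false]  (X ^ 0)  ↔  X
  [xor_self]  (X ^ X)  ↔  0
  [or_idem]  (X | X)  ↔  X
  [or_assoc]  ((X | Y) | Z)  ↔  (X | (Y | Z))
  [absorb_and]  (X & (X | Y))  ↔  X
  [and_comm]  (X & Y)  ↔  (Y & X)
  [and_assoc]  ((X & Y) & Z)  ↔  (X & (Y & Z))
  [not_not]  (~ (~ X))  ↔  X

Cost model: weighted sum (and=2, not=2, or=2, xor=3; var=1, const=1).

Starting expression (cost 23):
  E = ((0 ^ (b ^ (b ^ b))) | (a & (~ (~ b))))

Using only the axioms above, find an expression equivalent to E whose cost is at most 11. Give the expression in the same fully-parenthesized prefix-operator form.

(1) (~ (~ b))  =[not_not →]=  b    ⊢ ((0 ^ (b ^ (b ^ b))) | (a & b))
(2) (b ^ b)  =[xor_self →]=  0    ⊢ ((0 ^ (b ^ 0)) | (a & b))
(3) (b ^ 0)  =[xor_false →]=  b    ⊢ cost 11, within 11

((0 ^ b) | (a & b))   [cost 11]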